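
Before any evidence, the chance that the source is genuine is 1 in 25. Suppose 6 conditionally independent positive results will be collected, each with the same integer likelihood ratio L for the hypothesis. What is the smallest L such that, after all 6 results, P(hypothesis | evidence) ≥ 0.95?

3

Prior odds = 0.04/0.96 = 1/24.
Target odds = 0.95/0.05 = 19.
Need L⁶ ≥ 19 ÷ (1/24) = 456.
2⁶ = 64 < 456 ≤ 729 = 3⁶, so L = 3.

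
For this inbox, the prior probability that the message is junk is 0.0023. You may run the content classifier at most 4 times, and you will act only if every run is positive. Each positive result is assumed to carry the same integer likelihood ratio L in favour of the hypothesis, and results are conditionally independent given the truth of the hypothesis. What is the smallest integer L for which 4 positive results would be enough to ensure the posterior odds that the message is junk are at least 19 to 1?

10

Prior odds = 0.0023/0.9977 = 23/9977.
Target odds = 19.
Need L⁴ ≥ 19 ÷ (23/9977) = 189563/23.
9⁴ = 6561 < 189563/23 ≤ 10000 = 10⁴, so L = 10.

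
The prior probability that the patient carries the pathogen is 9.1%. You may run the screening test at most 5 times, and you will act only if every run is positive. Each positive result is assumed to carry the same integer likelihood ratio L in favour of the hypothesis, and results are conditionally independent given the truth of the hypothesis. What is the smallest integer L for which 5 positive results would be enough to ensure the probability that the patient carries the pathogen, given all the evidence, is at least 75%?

Prior odds = 0.091/0.909 = 91/909.
Target odds = 0.75/0.25 = 3.
Need L⁵ ≥ 3 ÷ (91/909) = 2727/91.
1⁵ = 1 < 2727/91 ≤ 32 = 2⁵, so L = 2.

2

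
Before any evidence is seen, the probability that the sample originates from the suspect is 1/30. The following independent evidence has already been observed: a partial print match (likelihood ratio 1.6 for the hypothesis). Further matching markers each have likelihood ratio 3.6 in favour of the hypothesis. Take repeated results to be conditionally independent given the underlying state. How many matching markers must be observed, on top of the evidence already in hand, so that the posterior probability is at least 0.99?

6

Prior odds = (1/30)/(29/30) = 1/29.
Bayes factor of the evidence already in hand = 1.6.
Odds after that evidence = (1/29) × 1.6 = 8/145.
Target odds = 0.99/0.01 = 99.
Need 3.6ⁿ ≥ 99 ÷ (8/145) = 1794.375.
3.6⁵ = 604.66176 falls short of 1794.375 but 3.6⁶ = 34012224/15625 reaches it, so n = 6.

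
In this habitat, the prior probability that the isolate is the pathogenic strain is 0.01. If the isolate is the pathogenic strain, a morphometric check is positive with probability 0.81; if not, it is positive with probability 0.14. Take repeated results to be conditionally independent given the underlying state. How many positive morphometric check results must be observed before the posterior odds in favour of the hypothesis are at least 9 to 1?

Prior odds: 0.01 ÷ 0.99 = 1/99.
Likelihood ratio of a positive = 0.81/0.14 = 81/14.
Target odds = 9.
Require (81/14)ⁿ ≥ 9 ÷ (1/99) = 891.
(81/14)³ = 531441/2744 falls short of 891 but (81/14)⁴ = 43046721/38416 reaches it, so n = 4.

4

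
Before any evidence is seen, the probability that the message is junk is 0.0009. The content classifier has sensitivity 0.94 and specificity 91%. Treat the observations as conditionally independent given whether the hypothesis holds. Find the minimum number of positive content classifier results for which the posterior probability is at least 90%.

4

Prior odds: 0.0009 ÷ 0.9991 = 9/9991.
False-positive rate = 1 − 0.91 = 0.09; likelihood ratio of a positive = 0.94/0.09 = 94/9.
Target posterior odds = 0.9/0.1 = 9.
Require (94/9)ⁿ ≥ 9 ÷ (9/9991) = 9991.
(94/9)³ = 830584/729 falls short of 9991 but (94/9)⁴ = 78074896/6561 reaches it, so n = 4.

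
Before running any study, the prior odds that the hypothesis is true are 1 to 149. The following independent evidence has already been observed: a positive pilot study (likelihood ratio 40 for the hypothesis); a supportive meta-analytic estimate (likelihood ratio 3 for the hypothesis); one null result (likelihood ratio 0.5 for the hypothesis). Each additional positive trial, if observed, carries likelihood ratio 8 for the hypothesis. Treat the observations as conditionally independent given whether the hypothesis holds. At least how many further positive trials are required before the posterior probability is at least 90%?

2

Prior odds = 1/149.
Combined Bayes factor of the evidence already in hand = 40 × 3 × 0.5 = 60.
Odds after that evidence = (1/149) × 60 = 60/149.
Target odds = 0.9/0.1 = 9.
Need 8ⁿ ≥ 9 ÷ (60/149) = 22.35.
8¹ = 8 falls short of 22.35 but 8² = 64 reaches it, so n = 2.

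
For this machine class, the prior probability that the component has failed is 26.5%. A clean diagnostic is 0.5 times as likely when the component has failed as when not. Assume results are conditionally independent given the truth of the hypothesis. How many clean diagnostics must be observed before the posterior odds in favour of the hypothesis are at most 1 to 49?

Prior odds = 0.265/0.735 = 53/147.
Likelihood ratio per clean diagnostic = 0.5.
Target odds = 1/49.
Need (53/147) × 0.5ⁿ ≤ 1/49, i.e. 0.5ⁿ ≤ 3/53.
0.5⁴ = 0.0625 is still above 3/53 but 0.5⁵ = 0.03125 is at or below it, so n = 5.

5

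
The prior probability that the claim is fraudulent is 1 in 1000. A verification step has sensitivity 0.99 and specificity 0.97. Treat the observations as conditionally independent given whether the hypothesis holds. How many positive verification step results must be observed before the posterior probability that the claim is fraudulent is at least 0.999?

Prior odds = 0.001/0.999 = 1/999.
False-positive rate = 1 − 0.97 = 0.03; likelihood ratio of a positive = 0.99/0.03 = 33.
Target odds: 0.999 ÷ 0.001 = 999.
Require 33ⁿ ≥ 999 ÷ (1/999) = 998001.
33³ = 35937 falls short of 998001 but 33⁴ = 1185921 reaches it, so n = 4.

4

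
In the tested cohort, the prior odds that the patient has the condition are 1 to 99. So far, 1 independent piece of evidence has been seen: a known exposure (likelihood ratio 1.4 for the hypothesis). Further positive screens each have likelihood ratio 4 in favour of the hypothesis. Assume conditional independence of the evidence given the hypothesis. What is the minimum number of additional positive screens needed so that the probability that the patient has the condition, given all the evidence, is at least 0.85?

Prior odds = 1/99.
Bayes factor of the evidence already in hand = 1.4.
Odds after that evidence = (1/99) × 1.4 = 7/495.
Target odds = 0.85/0.15 = 17/3.
Need 4ⁿ ≥ 17/3 ÷ (7/495) = 2805/7.
4⁴ = 256 falls short of 2805/7 but 4⁵ = 1024 reaches it, so n = 5.

5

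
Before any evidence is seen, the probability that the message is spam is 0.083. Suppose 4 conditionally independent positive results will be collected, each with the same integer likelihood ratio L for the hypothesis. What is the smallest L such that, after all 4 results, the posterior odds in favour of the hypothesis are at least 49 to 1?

5

Prior odds = 0.083/0.917 = 83/917.
Target odds = 49.
Need L⁴ ≥ 49 ÷ (83/917) = 44933/83.
4⁴ = 256 < 44933/83 ≤ 625 = 5⁴, so L = 5.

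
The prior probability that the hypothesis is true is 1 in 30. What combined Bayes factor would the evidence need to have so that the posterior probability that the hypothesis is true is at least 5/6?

Prior odds = (1/30)/(29/30) = 1/29.
Target odds = (5/6)/(1/6) = 5.
Required Bayes factor = 5 ÷ (1/29) = 145.

145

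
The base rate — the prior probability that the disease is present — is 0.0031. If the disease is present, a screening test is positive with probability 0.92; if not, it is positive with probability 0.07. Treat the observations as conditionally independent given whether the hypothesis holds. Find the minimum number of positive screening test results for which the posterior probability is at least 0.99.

Prior odds = 0.0031/0.9969 = 31/9969.
Likelihood ratio of a positive = 0.92/0.07 = 92/7.
Target posterior odds = 0.99/0.01 = 99.
Need (31/9969) × (92/7)ⁿ ≥ 99, i.e. (92/7)ⁿ ≥ 986931/31.
(92/7)⁴ = 71639296/2401 falls short of 986931/31 but (92/7)⁵ ≈392147 reaches it, so n = 5.

5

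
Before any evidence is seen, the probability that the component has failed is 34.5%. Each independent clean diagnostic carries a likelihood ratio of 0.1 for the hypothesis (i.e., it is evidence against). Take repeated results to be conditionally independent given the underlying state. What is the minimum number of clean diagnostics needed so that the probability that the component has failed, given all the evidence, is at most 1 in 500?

3

Prior odds = 0.345/0.655 = 69/131.
Likelihood ratio per clean diagnostic = 0.1.
Target odds: 0.002 ÷ 0.998 = 1/499.
Need (69/131) × 0.1ⁿ ≤ 1/499, i.e. 0.1ⁿ ≤ 131/34431.
0.1² = 0.01 is still above 131/34431 but 0.1³ = 0.001 is at or below it, so n = 3.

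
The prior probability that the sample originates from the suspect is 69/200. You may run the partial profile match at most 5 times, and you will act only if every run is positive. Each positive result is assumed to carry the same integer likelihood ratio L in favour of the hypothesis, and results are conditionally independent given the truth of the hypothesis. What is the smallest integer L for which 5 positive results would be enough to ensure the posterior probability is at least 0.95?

Prior odds = 0.345/0.655 = 69/131.
Target odds = 0.95/0.05 = 19.
Need L⁵ ≥ 19 ÷ (69/131) = 2489/69.
2⁵ = 32 < 2489/69 ≤ 243 = 3⁵, so L = 3.

3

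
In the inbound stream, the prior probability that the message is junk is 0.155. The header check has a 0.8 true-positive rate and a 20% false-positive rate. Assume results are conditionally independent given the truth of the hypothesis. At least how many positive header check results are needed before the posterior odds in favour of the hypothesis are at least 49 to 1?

5

Prior odds: 0.155 ÷ 0.845 = 31/169.
Likelihood ratio of a positive result = 0.8/0.2 = 4.
Target odds = 49.
Need (31/169) × 4ⁿ ≥ 49, i.e. 4ⁿ ≥ 8281/31.
4⁴ = 256 falls short of 8281/31 but 4⁵ = 1024 reaches it, so n = 5.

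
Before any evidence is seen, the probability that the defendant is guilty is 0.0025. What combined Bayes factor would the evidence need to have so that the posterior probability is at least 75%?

Prior odds = 0.0025/0.9975 = 1/399.
Target odds = 0.75/0.25 = 3.
Required Bayes factor = 3 ÷ (1/399) = 1197.

1197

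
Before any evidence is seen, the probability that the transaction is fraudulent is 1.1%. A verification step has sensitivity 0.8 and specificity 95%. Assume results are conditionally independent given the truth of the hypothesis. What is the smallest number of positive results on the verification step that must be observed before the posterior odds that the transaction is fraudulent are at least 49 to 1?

Prior odds: 0.011 ÷ 0.989 = 11/989.
False-positive rate = 1 − 0.95 = 0.05; likelihood ratio of a positive = 0.8/0.05 = 16.
Target odds = 49.
Require 16ⁿ ≥ 49 ÷ (11/989) = 48461/11.
16³ = 4096 falls short of 48461/11 but 16⁴ = 65536 reaches it, so n = 4.

4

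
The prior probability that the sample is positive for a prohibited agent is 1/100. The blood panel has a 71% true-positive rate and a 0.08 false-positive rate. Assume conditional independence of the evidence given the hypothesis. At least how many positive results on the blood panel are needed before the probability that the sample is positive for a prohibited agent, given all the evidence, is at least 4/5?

3

Prior odds: 0.01 ÷ 0.99 = 1/99.
Likelihood ratio of a positive result = 0.71/0.08 = 8.875.
Target odds: 0.8 ÷ 0.2 = 4.
Need (1/99) × 8.875ⁿ ≥ 4, i.e. 8.875ⁿ ≥ 396.
8.875² = 78.765625 falls short of 396 but 8.875³ = 357911/512 reaches it, so n = 3.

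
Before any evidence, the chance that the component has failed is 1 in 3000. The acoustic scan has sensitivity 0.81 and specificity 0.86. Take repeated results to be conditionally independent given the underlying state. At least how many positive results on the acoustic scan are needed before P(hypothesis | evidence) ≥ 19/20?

Prior odds = (1/3000)/(2999/3000) = 1/2999.
False-positive rate = 1 − 0.86 = 0.14; likelihood ratio of a positive = 0.81/0.14 = 81/14.
Target odds: 0.95 ÷ 0.05 = 19.
Need (1/2999) × (81/14)ⁿ ≥ 19, i.e. (81/14)ⁿ ≥ 56981.
(81/14)⁶ ≈37509.6 falls short of 56981 but (81/14)⁷ ≈217020 reaches it, so n = 7.

7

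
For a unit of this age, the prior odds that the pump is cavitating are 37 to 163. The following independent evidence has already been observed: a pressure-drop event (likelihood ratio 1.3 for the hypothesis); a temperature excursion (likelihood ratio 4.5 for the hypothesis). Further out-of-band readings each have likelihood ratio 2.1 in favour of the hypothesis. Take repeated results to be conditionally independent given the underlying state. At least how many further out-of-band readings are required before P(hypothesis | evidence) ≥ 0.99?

Prior odds = 37/163.
Combined Bayes factor of the evidence already in hand = 1.3 × 4.5 = 5.85.
Odds after that evidence = (37/163) × 5.85 = 4329/3260.
Target odds = 0.99/0.01 = 99.
Need 2.1ⁿ ≥ 99 ÷ (4329/3260) = 35860/481.
2.1⁵ = 4084101/100000 falls short of 35860/481 but 2.1⁶ = 85766121/1000000 reaches it, so n = 6.

6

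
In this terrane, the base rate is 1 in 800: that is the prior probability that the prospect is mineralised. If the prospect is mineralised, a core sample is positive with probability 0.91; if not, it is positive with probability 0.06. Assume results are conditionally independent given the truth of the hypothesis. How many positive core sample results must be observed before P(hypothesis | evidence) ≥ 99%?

5

Prior odds: 0.00125 ÷ 0.99875 = 1/799.
Likelihood ratio of a positive = 0.91/0.06 = 91/6.
Target posterior odds = 0.99/0.01 = 99.
Need (1/799) × (91/6)ⁿ ≥ 99, i.e. (91/6)ⁿ ≥ 79101.
(91/6)⁴ = 68574961/1296 falls short of 79101 but (91/6)⁵ ≈802510 reaches it, so n = 5.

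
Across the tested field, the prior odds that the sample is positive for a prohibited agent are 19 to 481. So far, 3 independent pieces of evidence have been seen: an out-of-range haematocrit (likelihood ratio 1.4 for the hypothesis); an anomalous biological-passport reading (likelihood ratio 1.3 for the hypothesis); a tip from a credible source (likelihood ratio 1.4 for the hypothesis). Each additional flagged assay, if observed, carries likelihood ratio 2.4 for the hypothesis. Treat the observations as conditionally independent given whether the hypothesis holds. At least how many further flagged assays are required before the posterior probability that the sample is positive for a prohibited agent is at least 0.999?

Prior odds = 19/481.
Combined Bayes factor of the evidence already in hand = 1.4 × 1.3 × 1.4 = 2.548.
Odds after that evidence = (19/481) × 2.548 = 931/9250.
Target odds = 0.999/0.001 = 999.
Need 2.4ⁿ ≥ 999 ÷ (931/9250) = 9240750/931.
2.4¹⁰ ≈6340.34 falls short of 9240750/931 but 2.4¹¹ ≈15216.8 reaches it, so n = 11.

11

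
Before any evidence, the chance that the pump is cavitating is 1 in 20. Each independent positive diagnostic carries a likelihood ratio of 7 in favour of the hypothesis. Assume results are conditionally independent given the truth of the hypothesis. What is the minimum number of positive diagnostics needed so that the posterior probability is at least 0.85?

3

Prior odds = 0.05/0.95 = 1/19.
Likelihood ratio per positive diagnostic = 7.
Target posterior odds = 0.85/0.15 = 17/3.
Require 7ⁿ ≥ 17/3 ÷ (1/19) = 323/3.
7² = 49 falls short of 323/3 but 7³ = 343 reaches it, so n = 3.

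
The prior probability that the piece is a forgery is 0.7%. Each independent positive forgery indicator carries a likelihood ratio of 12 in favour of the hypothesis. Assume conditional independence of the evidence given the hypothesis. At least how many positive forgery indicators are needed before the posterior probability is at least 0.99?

Prior odds: 0.007 ÷ 0.993 = 7/993.
Likelihood ratio per positive forgery indicator = 12.
Target odds: 0.99 ÷ 0.01 = 99.
Need (7/993) × 12ⁿ ≥ 99, i.e. 12ⁿ ≥ 98307/7.
12³ = 1728 falls short of 98307/7 but 12⁴ = 20736 reaches it, so n = 4.

4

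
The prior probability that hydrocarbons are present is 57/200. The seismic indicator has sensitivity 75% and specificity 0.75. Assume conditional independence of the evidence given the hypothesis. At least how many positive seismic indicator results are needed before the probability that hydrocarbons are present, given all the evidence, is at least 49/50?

5

Prior odds: 0.285 ÷ 0.715 = 57/143.
False-positive rate = 1 − 0.75 = 0.25; likelihood ratio of a positive = 0.75/0.25 = 3.
Target odds: 0.98 ÷ 0.02 = 49.
Need (57/143) × 3ⁿ ≥ 49, i.e. 3ⁿ ≥ 7007/57.
3⁴ = 81 falls short of 7007/57 but 3⁵ = 243 reaches it, so n = 5.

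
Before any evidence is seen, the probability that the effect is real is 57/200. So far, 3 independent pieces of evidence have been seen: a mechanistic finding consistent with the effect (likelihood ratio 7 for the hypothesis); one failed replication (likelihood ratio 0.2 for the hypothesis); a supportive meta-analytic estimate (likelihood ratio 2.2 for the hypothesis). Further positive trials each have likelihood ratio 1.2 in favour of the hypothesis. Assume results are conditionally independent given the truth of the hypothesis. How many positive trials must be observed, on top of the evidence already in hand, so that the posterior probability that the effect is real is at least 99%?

25

Prior odds = 0.285/0.715 = 57/143.
Combined Bayes factor of the evidence already in hand = 7 × 0.2 × 2.2 = 3.08.
Odds after that evidence = (57/143) × 3.08 = 399/325.
Target odds = 0.99/0.01 = 99.
Need 1.2ⁿ ≥ 99 ÷ (399/325) = 10725/133.
1.2²⁴ ≈79.4968 falls short of 10725/133 but 1.2²⁵ ≈95.3962 reaches it, so n = 25.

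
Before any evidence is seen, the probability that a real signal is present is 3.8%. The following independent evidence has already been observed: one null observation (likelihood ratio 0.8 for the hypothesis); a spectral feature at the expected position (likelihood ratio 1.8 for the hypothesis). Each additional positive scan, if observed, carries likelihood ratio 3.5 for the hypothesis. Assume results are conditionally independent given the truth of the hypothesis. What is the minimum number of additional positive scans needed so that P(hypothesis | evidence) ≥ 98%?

Prior odds = 0.038/0.962 = 19/481.
Combined Bayes factor of the evidence already in hand = 0.8 × 1.8 = 1.44.
Odds after that evidence = (19/481) × 1.44 = 684/12025.
Target odds = 0.98/0.02 = 49.
Need 3.5ⁿ ≥ 49 ÷ (684/12025) = 589225/684.
3.5⁵ = 525.21875 falls short of 589225/684 but 3.5⁶ = 1838.265625 reaches it, so n = 6.

6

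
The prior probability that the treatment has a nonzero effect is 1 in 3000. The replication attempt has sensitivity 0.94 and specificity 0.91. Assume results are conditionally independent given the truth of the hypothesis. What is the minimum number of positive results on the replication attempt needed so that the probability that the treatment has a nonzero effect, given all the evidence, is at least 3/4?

4

Prior odds = (1/3000)/(2999/3000) = 1/2999.
False-positive rate = 1 − 0.91 = 0.09; likelihood ratio of a positive = 0.94/0.09 = 94/9.
Target posterior odds = 0.75/0.25 = 3.
Need (1/2999) × (94/9)ⁿ ≥ 3, i.e. (94/9)ⁿ ≥ 8997.
(94/9)³ = 830584/729 falls short of 8997 but (94/9)⁴ = 78074896/6561 reaches it, so n = 4.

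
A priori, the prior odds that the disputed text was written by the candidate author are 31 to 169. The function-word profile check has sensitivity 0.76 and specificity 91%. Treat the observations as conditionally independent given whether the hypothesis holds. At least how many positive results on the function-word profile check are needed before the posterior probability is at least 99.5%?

Prior odds = 31/169.
False-positive rate = 1 − 0.91 = 0.09; likelihood ratio of a positive = 0.76/0.09 = 76/9.
Target posterior odds = 0.995/0.005 = 199.
Need (31/169) × (76/9)ⁿ ≥ 199, i.e. (76/9)ⁿ ≥ 33631/31.
(76/9)³ = 438976/729 falls short of 33631/31 but (76/9)⁴ = 33362176/6561 reaches it, so n = 4.

4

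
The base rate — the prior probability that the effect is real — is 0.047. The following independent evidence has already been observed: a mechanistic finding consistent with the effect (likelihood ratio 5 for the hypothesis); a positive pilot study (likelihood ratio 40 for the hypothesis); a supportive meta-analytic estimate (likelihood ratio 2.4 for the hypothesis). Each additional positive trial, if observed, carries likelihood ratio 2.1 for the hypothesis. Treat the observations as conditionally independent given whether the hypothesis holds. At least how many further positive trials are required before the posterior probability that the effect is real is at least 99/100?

2

Prior odds = 0.047/0.953 = 47/953.
Combined Bayes factor of the evidence already in hand = 5 × 40 × 2.4 = 480.
Odds after that evidence = (47/953) × 480 = 22560/953.
Target odds = 0.99/0.01 = 99.
Need 2.1ⁿ ≥ 99 ÷ (22560/953) = 31449/7520.
2.1¹ = 2.1 falls short of 31449/7520 but 2.1² = 4.41 reaches it, so n = 2.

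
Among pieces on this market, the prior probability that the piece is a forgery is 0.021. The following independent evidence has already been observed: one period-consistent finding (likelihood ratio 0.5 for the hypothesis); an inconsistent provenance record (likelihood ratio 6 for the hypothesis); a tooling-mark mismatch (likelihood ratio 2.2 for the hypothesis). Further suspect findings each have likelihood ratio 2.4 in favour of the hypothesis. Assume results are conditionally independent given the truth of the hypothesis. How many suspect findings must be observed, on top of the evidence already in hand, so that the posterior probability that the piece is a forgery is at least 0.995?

9

Prior odds = 0.021/0.979 = 21/979.
Combined Bayes factor of the evidence already in hand = 0.5 × 6 × 2.2 = 6.6.
Odds after that evidence = (21/979) × 6.6 = 63/445.
Target odds = 0.995/0.005 = 199.
Need 2.4ⁿ ≥ 199 ÷ (63/445) = 88555/63.
2.4⁸ = 429981696/390625 falls short of 88555/63 but 2.4⁹ ≈2641.81 reaches it, so n = 9.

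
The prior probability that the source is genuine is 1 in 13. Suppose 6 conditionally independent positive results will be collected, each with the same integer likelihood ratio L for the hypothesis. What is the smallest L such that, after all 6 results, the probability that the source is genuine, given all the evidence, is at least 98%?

3

Prior odds = (1/13)/(12/13) = 1/12.
Target odds = 0.98/0.02 = 49.
Need L⁶ ≥ 49 ÷ (1/12) = 588.
2⁶ = 64 < 588 ≤ 729 = 3⁶, so L = 3.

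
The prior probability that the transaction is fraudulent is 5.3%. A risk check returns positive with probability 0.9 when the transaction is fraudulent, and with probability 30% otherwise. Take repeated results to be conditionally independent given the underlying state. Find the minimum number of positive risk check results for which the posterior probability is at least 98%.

7

Prior odds = 0.053/0.947 = 53/947.
Likelihood ratio of a positive result = 0.9/0.3 = 3.
Target odds: 0.98 ÷ 0.02 = 49.
Require 3ⁿ ≥ 49 ÷ (53/947) = 46403/53.
3⁶ = 729 falls short of 46403/53 but 3⁷ = 2187 reaches it, so n = 7.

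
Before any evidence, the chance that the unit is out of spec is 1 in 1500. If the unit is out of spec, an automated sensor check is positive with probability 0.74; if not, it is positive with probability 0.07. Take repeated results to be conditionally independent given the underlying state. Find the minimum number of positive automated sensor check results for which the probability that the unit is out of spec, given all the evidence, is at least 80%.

4

Prior odds = (1/1500)/(1499/1500) = 1/1499.
Likelihood ratio of a positive = 0.74/0.07 = 74/7.
Target odds: 0.8 ÷ 0.2 = 4.
Require (74/7)ⁿ ≥ 4 ÷ (1/1499) = 5996.
(74/7)³ = 405224/343 falls short of 5996 but (74/7)⁴ = 29986576/2401 reaches it, so n = 4.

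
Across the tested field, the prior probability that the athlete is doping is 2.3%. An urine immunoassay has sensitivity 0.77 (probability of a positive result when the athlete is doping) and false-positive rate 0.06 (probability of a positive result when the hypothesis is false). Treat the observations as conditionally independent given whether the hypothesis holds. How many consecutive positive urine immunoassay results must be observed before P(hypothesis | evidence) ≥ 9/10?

Prior odds: 0.023 ÷ 0.977 = 23/977.
Likelihood ratio of a positive result = 0.77/0.06 = 77/6.
Target posterior odds = 0.9/0.1 = 9.
Need (23/977) × (77/6)ⁿ ≥ 9, i.e. (77/6)ⁿ ≥ 8793/23.
(77/6)² = 5929/36 falls short of 8793/23 but (77/6)³ = 456533/216 reaches it, so n = 3.

3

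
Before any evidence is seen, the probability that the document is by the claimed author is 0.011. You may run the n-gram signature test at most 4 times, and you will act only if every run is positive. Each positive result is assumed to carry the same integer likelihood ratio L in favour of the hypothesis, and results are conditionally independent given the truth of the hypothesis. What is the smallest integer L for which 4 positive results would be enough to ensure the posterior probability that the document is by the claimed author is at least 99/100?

Prior odds = 0.011/0.989 = 11/989.
Target odds = 0.99/0.01 = 99.
Need L⁴ ≥ 99 ÷ (11/989) = 8901.
9⁴ = 6561 < 8901 ≤ 10000 = 10⁴, so L = 10.

10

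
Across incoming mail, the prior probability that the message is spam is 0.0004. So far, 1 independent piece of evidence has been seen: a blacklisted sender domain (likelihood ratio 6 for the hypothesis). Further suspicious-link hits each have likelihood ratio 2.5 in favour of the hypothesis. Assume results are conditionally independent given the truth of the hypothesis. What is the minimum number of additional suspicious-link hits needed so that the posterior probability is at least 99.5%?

Prior odds = 0.0004/0.9996 = 1/2499.
Bayes factor of the evidence already in hand = 6.
Odds after that evidence = (1/2499) × 6 = 2/833.
Target odds = 0.995/0.005 = 199.
Need 2.5ⁿ ≥ 199 ÷ (2/833) = 82883.5.
2.5¹² = 244140625/4096 falls short of 82883.5 but 2.5¹³ ≈149012 reaches it, so n = 13.

13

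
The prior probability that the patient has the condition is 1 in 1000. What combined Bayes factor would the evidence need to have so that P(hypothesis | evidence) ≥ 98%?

48951

Prior odds = 0.001/0.999 = 1/999.
Target odds = 0.98/0.02 = 49.
Required Bayes factor = 49 ÷ (1/999) = 48951.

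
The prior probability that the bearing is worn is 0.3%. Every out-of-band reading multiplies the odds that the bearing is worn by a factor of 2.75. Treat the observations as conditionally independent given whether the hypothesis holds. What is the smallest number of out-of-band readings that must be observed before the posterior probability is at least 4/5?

Prior odds = 0.003/0.997 = 3/997.
Likelihood ratio per out-of-band reading = 2.75.
Target posterior odds = 0.8/0.2 = 4.
Require 2.75ⁿ ≥ 4 ÷ (3/997) = 3988/3.
2.75⁷ = 19487171/16384 falls short of 3988/3 but 2.75⁸ = 214358881/65536 reaches it, so n = 8.

8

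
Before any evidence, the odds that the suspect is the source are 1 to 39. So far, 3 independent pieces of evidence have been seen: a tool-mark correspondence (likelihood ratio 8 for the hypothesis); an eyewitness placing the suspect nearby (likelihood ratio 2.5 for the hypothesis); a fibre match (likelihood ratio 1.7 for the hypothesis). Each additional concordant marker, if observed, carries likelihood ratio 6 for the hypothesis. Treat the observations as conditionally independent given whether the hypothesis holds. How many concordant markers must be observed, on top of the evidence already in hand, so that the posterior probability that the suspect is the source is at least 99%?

3

Prior odds = 1/39.
Combined Bayes factor of the evidence already in hand = 8 × 2.5 × 1.7 = 34.
Odds after that evidence = (1/39) × 34 = 34/39.
Target odds = 0.99/0.01 = 99.
Need 6ⁿ ≥ 99 ÷ (34/39) = 3861/34.
6² = 36 falls short of 3861/34 but 6³ = 216 reaches it, so n = 3.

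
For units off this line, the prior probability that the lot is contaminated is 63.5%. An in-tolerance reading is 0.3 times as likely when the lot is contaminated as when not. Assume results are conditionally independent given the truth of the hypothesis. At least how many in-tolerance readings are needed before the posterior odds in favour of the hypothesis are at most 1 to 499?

6

Prior odds: 0.635 ÷ 0.365 = 127/73.
Likelihood ratio per in-tolerance reading = 0.3.
Target odds = 1/499.
Need (127/73) × 0.3ⁿ ≤ 1/499, i.e. 0.3ⁿ ≤ 73/63373.
0.3⁵ = 243/100000 is still above 73/63373 but 0.3⁶ = 729/1000000 is at or below it, so n = 6.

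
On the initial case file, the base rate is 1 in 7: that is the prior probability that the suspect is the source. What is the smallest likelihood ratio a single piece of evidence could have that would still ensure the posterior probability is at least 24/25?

Prior odds = (1/7)/(6/7) = 1/6.
Target odds = 0.96/0.04 = 24.
Required Bayes factor = 24 ÷ (1/6) = 144.

144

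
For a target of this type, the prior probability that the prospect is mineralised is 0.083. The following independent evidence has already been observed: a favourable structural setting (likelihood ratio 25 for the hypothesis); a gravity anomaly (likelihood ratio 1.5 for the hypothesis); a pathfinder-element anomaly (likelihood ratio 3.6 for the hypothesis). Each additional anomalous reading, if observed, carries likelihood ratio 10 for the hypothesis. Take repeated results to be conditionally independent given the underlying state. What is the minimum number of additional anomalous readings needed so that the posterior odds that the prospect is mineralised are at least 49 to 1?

1

Prior odds = 0.083/0.917 = 83/917.
Combined Bayes factor of the evidence already in hand = 25 × 1.5 × 3.6 = 135.
Odds after that evidence = (83/917) × 135 = 11205/917.
Target odds = 49.
Need 10ⁿ ≥ 49 ÷ (11205/917) = 44933/11205.
10¹ = 10, which meets the required 44933/11205; so n = 1.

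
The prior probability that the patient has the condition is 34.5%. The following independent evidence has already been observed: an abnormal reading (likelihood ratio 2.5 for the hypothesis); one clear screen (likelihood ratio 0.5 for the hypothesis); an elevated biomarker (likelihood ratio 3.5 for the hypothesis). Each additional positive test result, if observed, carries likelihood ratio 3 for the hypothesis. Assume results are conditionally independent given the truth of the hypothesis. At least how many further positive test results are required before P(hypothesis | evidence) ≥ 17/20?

1

Prior odds = 0.345/0.655 = 69/131.
Combined Bayes factor of the evidence already in hand = 2.5 × 0.5 × 3.5 = 4.375.
Odds after that evidence = (69/131) × 4.375 = 2415/1048.
Target odds = 0.85/0.15 = 17/3.
Need 3ⁿ ≥ 17/3 ÷ (2415/1048) = 17816/7245.
3¹ = 3, which meets the required 17816/7245; so n = 1.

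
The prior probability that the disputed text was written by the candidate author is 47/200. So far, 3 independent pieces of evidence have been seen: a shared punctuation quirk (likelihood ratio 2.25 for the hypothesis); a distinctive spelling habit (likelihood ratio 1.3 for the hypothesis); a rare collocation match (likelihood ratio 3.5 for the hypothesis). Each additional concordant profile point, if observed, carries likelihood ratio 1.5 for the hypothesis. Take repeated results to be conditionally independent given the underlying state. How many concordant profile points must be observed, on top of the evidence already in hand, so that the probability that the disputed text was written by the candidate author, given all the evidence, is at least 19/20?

5

Prior odds = 0.235/0.765 = 47/153.
Combined Bayes factor of the evidence already in hand = 2.25 × 1.3 × 3.5 = 10.2375.
Odds after that evidence = (47/153) × 10.2375 = 4277/1360.
Target odds = 0.95/0.05 = 19.
Need 1.5ⁿ ≥ 19 ÷ (4277/1360) = 25840/4277.
1.5⁴ = 5.0625 falls short of 25840/4277 but 1.5⁵ = 7.59375 reaches it, so n = 5.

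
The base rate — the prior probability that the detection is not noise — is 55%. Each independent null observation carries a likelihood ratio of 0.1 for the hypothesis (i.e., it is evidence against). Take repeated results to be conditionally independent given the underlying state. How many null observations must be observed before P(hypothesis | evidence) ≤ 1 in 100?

3

Prior odds: 0.55 ÷ 0.45 = 11/9.
Likelihood ratio per null observation = 0.1.
Target odds: 0.01 ÷ 0.99 = 1/99.
Require 0.1ⁿ ≤ 1/99 ÷ (11/9) = 1/121.
0.1² = 0.01 is still above 1/121 but 0.1³ = 0.001 is at or below it, so n = 3.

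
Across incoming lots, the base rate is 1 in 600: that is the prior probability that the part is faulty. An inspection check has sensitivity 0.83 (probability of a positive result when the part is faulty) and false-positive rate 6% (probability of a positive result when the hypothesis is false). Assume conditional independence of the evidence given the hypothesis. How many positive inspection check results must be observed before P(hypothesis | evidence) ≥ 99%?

Prior odds: (1/600) ÷ (599/600) = 1/599.
Likelihood ratio of a positive result = 0.83/0.06 = 83/6.
Target odds: 0.99 ÷ 0.01 = 99.
Require (83/6)ⁿ ≥ 99 ÷ (1/599) = 59301.
(83/6)⁴ = 47458321/1296 falls short of 59301 but (83/6)⁵ ≈506564 reaches it, so n = 5.

5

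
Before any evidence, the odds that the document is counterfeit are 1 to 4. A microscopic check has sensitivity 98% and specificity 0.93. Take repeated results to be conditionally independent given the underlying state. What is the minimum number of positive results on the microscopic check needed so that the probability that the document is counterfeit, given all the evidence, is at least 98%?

2

Prior odds = 0.25.
False-positive rate = 1 − 0.93 = 0.07; likelihood ratio of a positive = 0.98/0.07 = 14.
Target posterior odds = 0.98/0.02 = 49.
Need 0.25 × 14ⁿ ≥ 49, i.e. 14ⁿ ≥ 196.
14¹ = 14 falls short of 196 but 14² = 196 reaches it, so n = 2.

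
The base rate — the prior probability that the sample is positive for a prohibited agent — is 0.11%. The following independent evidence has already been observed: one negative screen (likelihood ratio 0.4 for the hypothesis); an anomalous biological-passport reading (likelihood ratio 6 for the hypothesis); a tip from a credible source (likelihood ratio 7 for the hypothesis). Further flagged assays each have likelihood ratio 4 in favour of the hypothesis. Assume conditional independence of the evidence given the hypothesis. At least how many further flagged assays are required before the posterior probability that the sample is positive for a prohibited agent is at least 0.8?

Prior odds = 0.0011/0.9989 = 11/9989.
Combined Bayes factor of the evidence already in hand = 0.4 × 6 × 7 = 16.8.
Odds after that evidence = (11/9989) × 16.8 = 132/7135.
Target odds = 0.8/0.2 = 4.
Need 4ⁿ ≥ 4 ÷ (132/7135) = 7135/33.
4³ = 64 falls short of 7135/33 but 4⁴ = 256 reaches it, so n = 4.

4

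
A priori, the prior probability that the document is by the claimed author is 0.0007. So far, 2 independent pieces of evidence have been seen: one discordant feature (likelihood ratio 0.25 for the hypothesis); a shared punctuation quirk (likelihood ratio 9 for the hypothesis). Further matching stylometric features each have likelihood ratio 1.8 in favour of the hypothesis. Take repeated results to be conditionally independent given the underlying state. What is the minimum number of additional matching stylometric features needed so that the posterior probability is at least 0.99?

19

Prior odds = 0.0007/0.9993 = 7/9993.
Combined Bayes factor of the evidence already in hand = 0.25 × 9 = 2.25.
Odds after that evidence = (7/9993) × 2.25 = 21/13324.
Target odds = 0.99/0.01 = 99.
Need 1.8ⁿ ≥ 99 ÷ (21/13324) = 439692/7.
1.8¹⁸ ≈39346.4 falls short of 439692/7 but 1.8¹⁹ ≈70823.5 reaches it, so n = 19.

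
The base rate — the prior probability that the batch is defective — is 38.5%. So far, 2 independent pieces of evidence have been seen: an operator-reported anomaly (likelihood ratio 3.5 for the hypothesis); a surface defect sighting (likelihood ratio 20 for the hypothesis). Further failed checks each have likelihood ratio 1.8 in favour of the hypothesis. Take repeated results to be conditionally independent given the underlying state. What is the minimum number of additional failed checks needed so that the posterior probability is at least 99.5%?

Prior odds = 0.385/0.615 = 77/123.
Combined Bayes factor of the evidence already in hand = 3.5 × 20 = 70.
Odds after that evidence = (77/123) × 70 = 5390/123.
Target odds = 0.995/0.005 = 199.
Need 1.8ⁿ ≥ 199 ÷ (5390/123) = 24477/5390.
1.8² = 3.24 falls short of 24477/5390 but 1.8³ = 5.832 reaches it, so n = 3.

3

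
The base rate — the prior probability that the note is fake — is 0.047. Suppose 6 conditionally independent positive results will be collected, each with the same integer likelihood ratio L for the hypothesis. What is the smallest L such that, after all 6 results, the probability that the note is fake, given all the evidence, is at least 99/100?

Prior odds = 0.047/0.953 = 47/953.
Target odds = 0.99/0.01 = 99.
Need L⁶ ≥ 99 ÷ (47/953) = 94347/47.
3⁶ = 729 < 94347/47 ≤ 4096 = 4⁶, so L = 4.

4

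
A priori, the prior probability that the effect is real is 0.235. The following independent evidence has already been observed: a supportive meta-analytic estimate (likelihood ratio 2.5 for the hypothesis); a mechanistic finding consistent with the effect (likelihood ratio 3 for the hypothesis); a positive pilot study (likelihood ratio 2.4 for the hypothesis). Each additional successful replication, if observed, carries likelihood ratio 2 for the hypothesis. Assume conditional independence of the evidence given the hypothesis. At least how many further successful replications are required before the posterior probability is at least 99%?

Prior odds = 0.235/0.765 = 47/153.
Combined Bayes factor of the evidence already in hand = 2.5 × 3 × 2.4 = 18.
Odds after that evidence = (47/153) × 18 = 94/17.
Target odds = 0.99/0.01 = 99.
Need 2ⁿ ≥ 99 ÷ (94/17) = 1683/94.
2⁴ = 16 falls short of 1683/94 but 2⁵ = 32 reaches it, so n = 5.

5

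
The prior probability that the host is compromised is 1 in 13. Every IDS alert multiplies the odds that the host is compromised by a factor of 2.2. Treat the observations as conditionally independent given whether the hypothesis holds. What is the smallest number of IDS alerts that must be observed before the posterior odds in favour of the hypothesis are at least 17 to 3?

Prior odds = (1/13)/(12/13) = 1/12.
Likelihood ratio per IDS alert = 2.2.
Target odds = 17/3.
Need (1/12) × 2.2ⁿ ≥ 17/3, i.e. 2.2ⁿ ≥ 68.
2.2⁵ = 51.53632 falls short of 68 but 2.2⁶ = 1771561/15625 reaches it, so n = 6.

6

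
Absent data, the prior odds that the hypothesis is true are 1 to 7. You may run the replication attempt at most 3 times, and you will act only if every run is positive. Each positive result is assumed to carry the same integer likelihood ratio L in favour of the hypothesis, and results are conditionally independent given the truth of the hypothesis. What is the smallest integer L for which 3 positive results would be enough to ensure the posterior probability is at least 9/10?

4

Prior odds = 1/7.
Target odds = 0.9/0.1 = 9.
Need L³ ≥ 9 ÷ (1/7) = 63.
3³ = 27 < 63 ≤ 64 = 4³, so L = 4.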